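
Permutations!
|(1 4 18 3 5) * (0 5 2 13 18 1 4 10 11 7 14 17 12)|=20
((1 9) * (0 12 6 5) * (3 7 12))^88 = ((0 3 7 12 6 5)(1 9))^88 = (0 6 7)(3 5 12)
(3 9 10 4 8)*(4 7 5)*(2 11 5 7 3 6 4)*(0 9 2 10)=(0 9)(2 11 5 10 3)(4 8 6)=[9, 1, 11, 2, 8, 10, 4, 7, 6, 0, 3, 5]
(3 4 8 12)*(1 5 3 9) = (1 5 3 4 8 12 9) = [0, 5, 2, 4, 8, 3, 6, 7, 12, 1, 10, 11, 9]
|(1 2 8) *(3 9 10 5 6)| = 15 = |(1 2 8)(3 9 10 5 6)|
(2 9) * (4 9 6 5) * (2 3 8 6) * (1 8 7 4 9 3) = (1 8 6 5 9)(3 7 4) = [0, 8, 2, 7, 3, 9, 5, 4, 6, 1]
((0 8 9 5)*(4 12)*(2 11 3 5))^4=(12)(0 11 8 3 9 5 2)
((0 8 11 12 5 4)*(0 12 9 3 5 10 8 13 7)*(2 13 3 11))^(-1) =((0 3 5 4 12 10 8 2 13 7)(9 11))^(-1) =(0 7 13 2 8 10 12 4 5 3)(9 11)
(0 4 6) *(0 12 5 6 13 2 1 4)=(1 4 13 2)(5 6 12)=[0, 4, 1, 3, 13, 6, 12, 7, 8, 9, 10, 11, 5, 2]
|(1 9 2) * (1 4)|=4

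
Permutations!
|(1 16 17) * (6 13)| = |(1 16 17)(6 13)| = 6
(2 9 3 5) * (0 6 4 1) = [6, 0, 9, 5, 1, 2, 4, 7, 8, 3] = (0 6 4 1)(2 9 3 5)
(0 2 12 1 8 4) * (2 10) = [10, 8, 12, 3, 0, 5, 6, 7, 4, 9, 2, 11, 1] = (0 10 2 12 1 8 4)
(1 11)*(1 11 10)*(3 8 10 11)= (1 11 3 8 10)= [0, 11, 2, 8, 4, 5, 6, 7, 10, 9, 1, 3]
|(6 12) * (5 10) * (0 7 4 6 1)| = |(0 7 4 6 12 1)(5 10)| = 6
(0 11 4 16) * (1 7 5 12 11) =[1, 7, 2, 3, 16, 12, 6, 5, 8, 9, 10, 4, 11, 13, 14, 15, 0] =(0 1 7 5 12 11 4 16)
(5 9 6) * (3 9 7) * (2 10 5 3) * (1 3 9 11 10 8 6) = (1 3 11 10 5 7 2 8 6 9) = [0, 3, 8, 11, 4, 7, 9, 2, 6, 1, 5, 10]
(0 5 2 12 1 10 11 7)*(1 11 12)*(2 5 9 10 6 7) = (0 9 10 12 11 2 1 6 7) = [9, 6, 1, 3, 4, 5, 7, 0, 8, 10, 12, 2, 11]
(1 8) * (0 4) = (0 4)(1 8) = [4, 8, 2, 3, 0, 5, 6, 7, 1]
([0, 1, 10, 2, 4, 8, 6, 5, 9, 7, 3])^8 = (2 3 10)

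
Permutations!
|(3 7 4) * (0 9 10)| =3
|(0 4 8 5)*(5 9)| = 5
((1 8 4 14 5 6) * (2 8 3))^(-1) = ((1 3 2 8 4 14 5 6))^(-1) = (1 6 5 14 4 8 2 3)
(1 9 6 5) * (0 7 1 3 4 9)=[7, 0, 2, 4, 9, 3, 5, 1, 8, 6]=(0 7 1)(3 4 9 6 5)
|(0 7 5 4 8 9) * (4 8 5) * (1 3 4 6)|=|(0 7 6 1 3 4 5 8 9)|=9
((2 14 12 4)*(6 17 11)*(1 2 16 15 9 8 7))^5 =((1 2 14 12 4 16 15 9 8 7)(6 17 11))^5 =(1 16)(2 15)(4 7)(6 11 17)(8 12)(9 14)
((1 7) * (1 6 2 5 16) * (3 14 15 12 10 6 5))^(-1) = ((1 7 5 16)(2 3 14 15 12 10 6))^(-1) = (1 16 5 7)(2 6 10 12 15 14 3)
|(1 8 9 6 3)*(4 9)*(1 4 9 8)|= 5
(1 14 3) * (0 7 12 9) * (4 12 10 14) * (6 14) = (0 7 10 6 14 3 1 4 12 9) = [7, 4, 2, 1, 12, 5, 14, 10, 8, 0, 6, 11, 9, 13, 3]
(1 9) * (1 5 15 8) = (1 9 5 15 8) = [0, 9, 2, 3, 4, 15, 6, 7, 1, 5, 10, 11, 12, 13, 14, 8]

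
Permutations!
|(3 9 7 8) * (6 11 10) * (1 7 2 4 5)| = |(1 7 8 3 9 2 4 5)(6 11 10)| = 24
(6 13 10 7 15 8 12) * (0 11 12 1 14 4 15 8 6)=(0 11 12)(1 14 4 15 6 13 10 7 8)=[11, 14, 2, 3, 15, 5, 13, 8, 1, 9, 7, 12, 0, 10, 4, 6]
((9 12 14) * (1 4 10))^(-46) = (1 10 4)(9 14 12)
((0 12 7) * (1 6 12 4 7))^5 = (0 7 4)(1 12 6)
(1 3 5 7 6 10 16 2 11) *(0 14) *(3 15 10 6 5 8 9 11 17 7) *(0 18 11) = [14, 15, 17, 8, 4, 3, 6, 5, 9, 0, 16, 1, 12, 13, 18, 10, 2, 7, 11] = (0 14 18 11 1 15 10 16 2 17 7 5 3 8 9)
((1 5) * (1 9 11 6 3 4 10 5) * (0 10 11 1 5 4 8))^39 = (0 6 10 3 4 8 11)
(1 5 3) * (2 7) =(1 5 3)(2 7) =[0, 5, 7, 1, 4, 3, 6, 2]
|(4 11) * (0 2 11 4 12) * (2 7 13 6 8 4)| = 9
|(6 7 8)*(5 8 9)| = |(5 8 6 7 9)| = 5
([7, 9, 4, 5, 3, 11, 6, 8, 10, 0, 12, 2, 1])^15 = [7, 9, 2, 3, 4, 5, 6, 8, 10, 0, 12, 11, 1]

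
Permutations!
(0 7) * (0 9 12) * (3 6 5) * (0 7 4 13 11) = (0 4 13 11)(3 6 5)(7 9 12) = [4, 1, 2, 6, 13, 3, 5, 9, 8, 12, 10, 0, 7, 11]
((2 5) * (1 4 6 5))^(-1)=(1 2 5 6 4)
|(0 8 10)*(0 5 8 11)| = 6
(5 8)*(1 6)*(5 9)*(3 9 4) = (1 6)(3 9 5 8 4) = [0, 6, 2, 9, 3, 8, 1, 7, 4, 5]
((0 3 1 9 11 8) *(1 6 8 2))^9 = (0 3 6 8)(1 9 11 2)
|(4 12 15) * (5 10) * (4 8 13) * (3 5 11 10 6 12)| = 8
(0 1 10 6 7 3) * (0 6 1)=(1 10)(3 6 7)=[0, 10, 2, 6, 4, 5, 7, 3, 8, 9, 1]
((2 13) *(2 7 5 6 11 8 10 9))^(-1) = ((2 13 7 5 6 11 8 10 9))^(-1) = (2 9 10 8 11 6 5 7 13)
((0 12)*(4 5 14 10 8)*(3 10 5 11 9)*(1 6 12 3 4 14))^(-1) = (0 12 6 1 5 14 8 10 3)(4 9 11)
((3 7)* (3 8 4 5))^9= (3 5 4 8 7)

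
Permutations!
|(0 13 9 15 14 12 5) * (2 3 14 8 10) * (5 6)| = |(0 13 9 15 8 10 2 3 14 12 6 5)| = 12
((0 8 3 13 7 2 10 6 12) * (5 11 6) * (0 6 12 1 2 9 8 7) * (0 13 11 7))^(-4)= (13)(1 3 5 6 8 10 12 9 2 11 7)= ((13)(1 2 10 5 7 9 8 3 11 12 6))^(-4)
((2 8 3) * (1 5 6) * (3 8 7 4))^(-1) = ((8)(1 5 6)(2 7 4 3))^(-1) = (8)(1 6 5)(2 3 4 7)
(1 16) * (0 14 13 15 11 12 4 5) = (0 14 13 15 11 12 4 5)(1 16) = [14, 16, 2, 3, 5, 0, 6, 7, 8, 9, 10, 12, 4, 15, 13, 11, 1]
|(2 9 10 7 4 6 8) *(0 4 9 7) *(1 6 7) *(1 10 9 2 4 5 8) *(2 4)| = 10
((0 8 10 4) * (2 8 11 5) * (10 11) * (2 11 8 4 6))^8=((0 10 6 2 4)(5 11))^8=(11)(0 2 10 4 6)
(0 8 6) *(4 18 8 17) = (0 17 4 18 8 6) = [17, 1, 2, 3, 18, 5, 0, 7, 6, 9, 10, 11, 12, 13, 14, 15, 16, 4, 8]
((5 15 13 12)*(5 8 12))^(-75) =((5 15 13)(8 12))^(-75) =(15)(8 12)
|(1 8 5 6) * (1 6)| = |(1 8 5)| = 3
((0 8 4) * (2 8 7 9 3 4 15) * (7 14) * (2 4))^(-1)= (0 4 15 8 2 3 9 7 14)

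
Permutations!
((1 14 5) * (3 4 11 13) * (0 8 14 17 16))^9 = ((0 8 14 5 1 17 16)(3 4 11 13))^9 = (0 14 1 16 8 5 17)(3 4 11 13)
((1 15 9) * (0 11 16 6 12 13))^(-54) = (16)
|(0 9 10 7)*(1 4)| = |(0 9 10 7)(1 4)| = 4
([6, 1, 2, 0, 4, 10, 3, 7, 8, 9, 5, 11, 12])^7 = (12)(0 6 3)(5 10)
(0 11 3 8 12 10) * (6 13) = (0 11 3 8 12 10)(6 13) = [11, 1, 2, 8, 4, 5, 13, 7, 12, 9, 0, 3, 10, 6]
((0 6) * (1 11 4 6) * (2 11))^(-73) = (0 6 4 11 2 1)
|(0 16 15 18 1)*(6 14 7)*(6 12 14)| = 15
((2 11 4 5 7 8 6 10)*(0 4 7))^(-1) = ((0 4 5)(2 11 7 8 6 10))^(-1) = (0 5 4)(2 10 6 8 7 11)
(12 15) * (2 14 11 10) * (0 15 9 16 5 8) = (0 15 12 9 16 5 8)(2 14 11 10) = [15, 1, 14, 3, 4, 8, 6, 7, 0, 16, 2, 10, 9, 13, 11, 12, 5]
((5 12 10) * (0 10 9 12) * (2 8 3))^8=(12)(0 5 10)(2 3 8)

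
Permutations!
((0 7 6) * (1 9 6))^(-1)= (0 6 9 1 7)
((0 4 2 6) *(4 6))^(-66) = ((0 6)(2 4))^(-66) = (6)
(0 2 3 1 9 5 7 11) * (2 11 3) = (0 11)(1 9 5 7 3) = [11, 9, 2, 1, 4, 7, 6, 3, 8, 5, 10, 0]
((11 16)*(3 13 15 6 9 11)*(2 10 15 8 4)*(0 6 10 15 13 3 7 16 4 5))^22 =(16)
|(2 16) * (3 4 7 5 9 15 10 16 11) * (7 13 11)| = |(2 7 5 9 15 10 16)(3 4 13 11)| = 28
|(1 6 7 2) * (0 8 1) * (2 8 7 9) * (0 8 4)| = |(0 7 4)(1 6 9 2 8)| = 15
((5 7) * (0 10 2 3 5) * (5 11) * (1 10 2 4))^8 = (0 3 5)(1 4 10)(2 11 7)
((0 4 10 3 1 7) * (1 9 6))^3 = (0 3 1 4 9 7 10 6)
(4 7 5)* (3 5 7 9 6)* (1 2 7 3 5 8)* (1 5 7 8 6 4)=(1 2 8 5)(3 6 7)(4 9)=[0, 2, 8, 6, 9, 1, 7, 3, 5, 4]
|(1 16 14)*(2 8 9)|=|(1 16 14)(2 8 9)|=3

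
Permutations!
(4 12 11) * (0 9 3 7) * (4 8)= (0 9 3 7)(4 12 11 8)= [9, 1, 2, 7, 12, 5, 6, 0, 4, 3, 10, 8, 11]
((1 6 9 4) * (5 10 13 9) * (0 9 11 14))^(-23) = (0 13 6 9 11 5 4 14 10 1)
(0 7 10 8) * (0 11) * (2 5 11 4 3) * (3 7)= [3, 1, 5, 2, 7, 11, 6, 10, 4, 9, 8, 0]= (0 3 2 5 11)(4 7 10 8)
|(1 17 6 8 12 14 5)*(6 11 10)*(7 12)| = |(1 17 11 10 6 8 7 12 14 5)| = 10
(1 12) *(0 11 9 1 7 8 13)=[11, 12, 2, 3, 4, 5, 6, 8, 13, 1, 10, 9, 7, 0]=(0 11 9 1 12 7 8 13)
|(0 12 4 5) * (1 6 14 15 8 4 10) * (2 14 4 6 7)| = 12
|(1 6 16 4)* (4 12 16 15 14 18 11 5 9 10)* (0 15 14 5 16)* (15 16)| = 30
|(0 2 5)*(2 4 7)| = |(0 4 7 2 5)| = 5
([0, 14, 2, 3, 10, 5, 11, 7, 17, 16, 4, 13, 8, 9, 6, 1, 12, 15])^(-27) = (1 16 14 12 6 8 11 17 13 15 9)(4 10)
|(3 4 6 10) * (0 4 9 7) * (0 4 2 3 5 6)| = |(0 2 3 9 7 4)(5 6 10)| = 6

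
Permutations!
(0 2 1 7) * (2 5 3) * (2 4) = [5, 7, 1, 4, 2, 3, 6, 0] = (0 5 3 4 2 1 7)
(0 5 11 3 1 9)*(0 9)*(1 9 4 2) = (0 5 11 3 9 4 2 1) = [5, 0, 1, 9, 2, 11, 6, 7, 8, 4, 10, 3]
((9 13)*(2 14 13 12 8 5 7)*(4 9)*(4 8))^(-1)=(2 7 5 8 13 14)(4 12 9)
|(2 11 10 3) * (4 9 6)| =12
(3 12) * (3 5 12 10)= (3 10)(5 12)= [0, 1, 2, 10, 4, 12, 6, 7, 8, 9, 3, 11, 5]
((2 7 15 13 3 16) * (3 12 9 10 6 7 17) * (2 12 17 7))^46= (2 15 17 16 9 6 7 13 3 12 10)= ((2 7 15 13 17 3 16 12 9 10 6))^46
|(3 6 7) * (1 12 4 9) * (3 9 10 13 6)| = 8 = |(1 12 4 10 13 6 7 9)|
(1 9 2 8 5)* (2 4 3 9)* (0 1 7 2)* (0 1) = [0, 1, 8, 9, 3, 7, 6, 2, 5, 4] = (2 8 5 7)(3 9 4)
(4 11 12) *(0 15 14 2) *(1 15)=[1, 15, 0, 3, 11, 5, 6, 7, 8, 9, 10, 12, 4, 13, 2, 14]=(0 1 15 14 2)(4 11 12)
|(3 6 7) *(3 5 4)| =5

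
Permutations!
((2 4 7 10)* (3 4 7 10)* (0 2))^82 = ((0 2 7 3 4 10))^82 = (0 4 7)(2 10 3)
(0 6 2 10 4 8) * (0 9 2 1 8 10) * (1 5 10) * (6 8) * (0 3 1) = (0 8 9 2 3 1 6 5 10 4) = [8, 6, 3, 1, 0, 10, 5, 7, 9, 2, 4]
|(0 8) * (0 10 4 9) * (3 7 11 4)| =8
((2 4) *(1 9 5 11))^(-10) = (1 5)(9 11)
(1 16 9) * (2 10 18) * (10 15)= [0, 16, 15, 3, 4, 5, 6, 7, 8, 1, 18, 11, 12, 13, 14, 10, 9, 17, 2]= (1 16 9)(2 15 10 18)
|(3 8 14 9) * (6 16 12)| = |(3 8 14 9)(6 16 12)| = 12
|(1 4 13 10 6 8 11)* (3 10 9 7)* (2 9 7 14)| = |(1 4 13 7 3 10 6 8 11)(2 9 14)| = 9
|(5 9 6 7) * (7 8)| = 5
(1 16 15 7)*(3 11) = [0, 16, 2, 11, 4, 5, 6, 1, 8, 9, 10, 3, 12, 13, 14, 7, 15] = (1 16 15 7)(3 11)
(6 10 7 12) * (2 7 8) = [0, 1, 7, 3, 4, 5, 10, 12, 2, 9, 8, 11, 6] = (2 7 12 6 10 8)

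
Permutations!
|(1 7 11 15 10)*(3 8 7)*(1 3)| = |(3 8 7 11 15 10)| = 6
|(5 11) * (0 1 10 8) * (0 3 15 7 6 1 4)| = 14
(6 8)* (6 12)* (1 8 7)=(1 8 12 6 7)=[0, 8, 2, 3, 4, 5, 7, 1, 12, 9, 10, 11, 6]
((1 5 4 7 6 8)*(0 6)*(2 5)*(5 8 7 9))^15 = (9)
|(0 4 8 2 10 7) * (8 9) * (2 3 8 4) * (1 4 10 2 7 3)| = 6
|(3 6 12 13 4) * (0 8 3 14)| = 8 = |(0 8 3 6 12 13 4 14)|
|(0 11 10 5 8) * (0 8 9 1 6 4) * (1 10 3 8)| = 21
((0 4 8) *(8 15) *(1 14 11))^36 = ((0 4 15 8)(1 14 11))^36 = (15)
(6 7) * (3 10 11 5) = [0, 1, 2, 10, 4, 3, 7, 6, 8, 9, 11, 5] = (3 10 11 5)(6 7)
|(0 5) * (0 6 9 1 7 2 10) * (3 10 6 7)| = 9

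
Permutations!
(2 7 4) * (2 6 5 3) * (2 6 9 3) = (2 7 4 9 3 6 5) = [0, 1, 7, 6, 9, 2, 5, 4, 8, 3]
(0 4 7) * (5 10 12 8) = (0 4 7)(5 10 12 8) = [4, 1, 2, 3, 7, 10, 6, 0, 5, 9, 12, 11, 8]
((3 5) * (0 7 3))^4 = ((0 7 3 5))^4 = (7)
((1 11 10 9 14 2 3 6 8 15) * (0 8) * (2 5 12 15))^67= ((0 8 2 3 6)(1 11 10 9 14 5 12 15))^67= (0 2 6 8 3)(1 9 12 11 14 15 10 5)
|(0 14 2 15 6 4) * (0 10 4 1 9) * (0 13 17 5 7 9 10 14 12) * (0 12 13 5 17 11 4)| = 30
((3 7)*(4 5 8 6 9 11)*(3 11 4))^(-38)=(3 7 11)(4 8 9 5 6)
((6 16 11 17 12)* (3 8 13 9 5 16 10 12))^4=(3 5)(6 10 12)(8 16)(9 17)(11 13)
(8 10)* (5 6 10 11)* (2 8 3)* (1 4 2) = (1 4 2 8 11 5 6 10 3) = [0, 4, 8, 1, 2, 6, 10, 7, 11, 9, 3, 5]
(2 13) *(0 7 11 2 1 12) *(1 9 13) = (0 7 11 2 1 12)(9 13) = [7, 12, 1, 3, 4, 5, 6, 11, 8, 13, 10, 2, 0, 9]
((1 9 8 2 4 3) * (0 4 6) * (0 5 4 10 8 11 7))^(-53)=((0 10 8 2 6 5 4 3 1 9 11 7))^(-53)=(0 3 8 9 6 7 4 10 1 2 11 5)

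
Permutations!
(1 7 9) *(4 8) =(1 7 9)(4 8) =[0, 7, 2, 3, 8, 5, 6, 9, 4, 1]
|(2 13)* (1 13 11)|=|(1 13 2 11)|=4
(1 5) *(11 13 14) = [0, 5, 2, 3, 4, 1, 6, 7, 8, 9, 10, 13, 12, 14, 11] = (1 5)(11 13 14)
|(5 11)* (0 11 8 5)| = 2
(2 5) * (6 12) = (2 5)(6 12) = [0, 1, 5, 3, 4, 2, 12, 7, 8, 9, 10, 11, 6]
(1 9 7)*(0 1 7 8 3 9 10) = (0 1 10)(3 9 8) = [1, 10, 2, 9, 4, 5, 6, 7, 3, 8, 0]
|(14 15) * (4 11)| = |(4 11)(14 15)| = 2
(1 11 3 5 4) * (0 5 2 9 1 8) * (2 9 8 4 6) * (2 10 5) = (0 2 8)(1 11 3 9)(5 6 10) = [2, 11, 8, 9, 4, 6, 10, 7, 0, 1, 5, 3]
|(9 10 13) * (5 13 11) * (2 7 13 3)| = |(2 7 13 9 10 11 5 3)| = 8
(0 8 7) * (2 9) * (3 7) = (0 8 3 7)(2 9) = [8, 1, 9, 7, 4, 5, 6, 0, 3, 2]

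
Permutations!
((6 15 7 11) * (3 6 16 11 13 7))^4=((3 6 15)(7 13)(11 16))^4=(16)(3 6 15)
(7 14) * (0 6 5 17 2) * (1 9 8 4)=[6, 9, 0, 3, 1, 17, 5, 14, 4, 8, 10, 11, 12, 13, 7, 15, 16, 2]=(0 6 5 17 2)(1 9 8 4)(7 14)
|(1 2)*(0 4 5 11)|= |(0 4 5 11)(1 2)|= 4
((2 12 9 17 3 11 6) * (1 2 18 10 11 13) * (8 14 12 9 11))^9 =((1 2 9 17 3 13)(6 18 10 8 14 12 11))^9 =(1 17)(2 3)(6 10 14 11 18 8 12)(9 13)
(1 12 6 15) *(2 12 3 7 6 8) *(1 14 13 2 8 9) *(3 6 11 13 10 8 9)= [0, 6, 12, 7, 4, 5, 15, 11, 9, 1, 8, 13, 3, 2, 10, 14]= (1 6 15 14 10 8 9)(2 12 3 7 11 13)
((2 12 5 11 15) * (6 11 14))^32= (2 6 12 11 5 15 14)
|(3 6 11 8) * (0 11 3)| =6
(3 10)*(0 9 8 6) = (0 9 8 6)(3 10) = [9, 1, 2, 10, 4, 5, 0, 7, 6, 8, 3]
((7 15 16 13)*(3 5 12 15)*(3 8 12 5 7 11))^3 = (3 12 13 7 15 11 8 16)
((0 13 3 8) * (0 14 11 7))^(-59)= (0 14 13 11 3 7 8)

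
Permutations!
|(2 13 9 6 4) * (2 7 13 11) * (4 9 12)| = 4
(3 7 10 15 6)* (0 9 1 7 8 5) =(0 9 1 7 10 15 6 3 8 5) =[9, 7, 2, 8, 4, 0, 3, 10, 5, 1, 15, 11, 12, 13, 14, 6]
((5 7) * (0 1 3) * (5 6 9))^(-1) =((0 1 3)(5 7 6 9))^(-1) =(0 3 1)(5 9 6 7)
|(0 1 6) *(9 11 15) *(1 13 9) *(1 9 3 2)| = 6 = |(0 13 3 2 1 6)(9 11 15)|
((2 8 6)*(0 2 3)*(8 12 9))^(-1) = (0 3 6 8 9 12 2)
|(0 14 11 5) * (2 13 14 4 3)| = |(0 4 3 2 13 14 11 5)| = 8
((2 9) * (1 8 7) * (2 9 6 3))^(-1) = (9)(1 7 8)(2 3 6)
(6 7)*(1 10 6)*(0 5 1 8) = [5, 10, 2, 3, 4, 1, 7, 8, 0, 9, 6] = (0 5 1 10 6 7 8)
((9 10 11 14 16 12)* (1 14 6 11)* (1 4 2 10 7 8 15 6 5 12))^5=(1 16 14)(2 4 10)(5 15 9 11 8 12 6 7)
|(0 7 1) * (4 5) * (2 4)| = |(0 7 1)(2 4 5)| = 3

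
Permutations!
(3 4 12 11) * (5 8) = [0, 1, 2, 4, 12, 8, 6, 7, 5, 9, 10, 3, 11] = (3 4 12 11)(5 8)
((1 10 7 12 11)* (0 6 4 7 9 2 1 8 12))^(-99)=(12)(0 6 4 7)(1 10 9 2)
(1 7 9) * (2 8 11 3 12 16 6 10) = (1 7 9)(2 8 11 3 12 16 6 10) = [0, 7, 8, 12, 4, 5, 10, 9, 11, 1, 2, 3, 16, 13, 14, 15, 6]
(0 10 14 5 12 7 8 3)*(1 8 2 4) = (0 10 14 5 12 7 2 4 1 8 3) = [10, 8, 4, 0, 1, 12, 6, 2, 3, 9, 14, 11, 7, 13, 5]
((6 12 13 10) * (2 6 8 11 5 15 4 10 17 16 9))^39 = ((2 6 12 13 17 16 9)(4 10 8 11 5 15))^39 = (2 17 6 16 12 9 13)(4 11)(5 10)(8 15)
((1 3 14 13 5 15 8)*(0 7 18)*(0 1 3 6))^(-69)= ((0 7 18 1 6)(3 14 13 5 15 8))^(-69)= (0 7 18 1 6)(3 5)(8 13)(14 15)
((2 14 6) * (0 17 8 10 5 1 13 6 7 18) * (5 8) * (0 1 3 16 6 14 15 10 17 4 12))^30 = ((0 4 12)(1 13 14 7 18)(2 15 10 8 17 5 3 16 6))^30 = (18)(2 8 3)(5 6 10)(15 17 16)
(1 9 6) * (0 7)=(0 7)(1 9 6)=[7, 9, 2, 3, 4, 5, 1, 0, 8, 6]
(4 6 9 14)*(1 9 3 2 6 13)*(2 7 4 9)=(1 2 6 3 7 4 13)(9 14)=[0, 2, 6, 7, 13, 5, 3, 4, 8, 14, 10, 11, 12, 1, 9]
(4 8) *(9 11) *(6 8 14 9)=(4 14 9 11 6 8)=[0, 1, 2, 3, 14, 5, 8, 7, 4, 11, 10, 6, 12, 13, 9]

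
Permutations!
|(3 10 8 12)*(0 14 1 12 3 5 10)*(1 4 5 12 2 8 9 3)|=21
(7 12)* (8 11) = (7 12)(8 11) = [0, 1, 2, 3, 4, 5, 6, 12, 11, 9, 10, 8, 7]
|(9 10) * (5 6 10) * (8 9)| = 5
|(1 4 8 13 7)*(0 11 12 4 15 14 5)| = 11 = |(0 11 12 4 8 13 7 1 15 14 5)|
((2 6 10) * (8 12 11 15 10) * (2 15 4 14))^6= (15)(2 14 4 11 12 8 6)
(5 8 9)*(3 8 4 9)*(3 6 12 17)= [0, 1, 2, 8, 9, 4, 12, 7, 6, 5, 10, 11, 17, 13, 14, 15, 16, 3]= (3 8 6 12 17)(4 9 5)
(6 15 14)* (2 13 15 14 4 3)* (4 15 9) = (15)(2 13 9 4 3)(6 14) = [0, 1, 13, 2, 3, 5, 14, 7, 8, 4, 10, 11, 12, 9, 6, 15]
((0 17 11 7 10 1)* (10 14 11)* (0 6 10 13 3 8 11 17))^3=((1 6 10)(3 8 11 7 14 17 13))^3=(3 7 13 11 17 8 14)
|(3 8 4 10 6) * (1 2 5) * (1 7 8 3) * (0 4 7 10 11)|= 30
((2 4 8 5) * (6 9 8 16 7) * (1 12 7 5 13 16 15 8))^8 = (1 6 12 9 7)(2 4 15 8 13 16 5)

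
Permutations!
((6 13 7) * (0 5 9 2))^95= (0 2 9 5)(6 7 13)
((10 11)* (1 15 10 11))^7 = ((1 15 10))^7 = (1 15 10)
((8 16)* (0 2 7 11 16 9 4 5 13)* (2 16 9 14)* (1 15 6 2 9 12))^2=(0 8 9 5)(1 6 7 12 15 2 11)(4 13 16 14)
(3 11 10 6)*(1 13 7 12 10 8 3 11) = (1 13 7 12 10 6 11 8 3) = [0, 13, 2, 1, 4, 5, 11, 12, 3, 9, 6, 8, 10, 7]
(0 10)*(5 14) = (0 10)(5 14) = [10, 1, 2, 3, 4, 14, 6, 7, 8, 9, 0, 11, 12, 13, 5]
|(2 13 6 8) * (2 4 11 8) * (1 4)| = |(1 4 11 8)(2 13 6)| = 12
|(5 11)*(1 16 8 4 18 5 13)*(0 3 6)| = |(0 3 6)(1 16 8 4 18 5 11 13)| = 24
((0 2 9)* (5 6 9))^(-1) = ((0 2 5 6 9))^(-1) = (0 9 6 5 2)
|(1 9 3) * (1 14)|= 4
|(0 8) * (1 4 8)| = 4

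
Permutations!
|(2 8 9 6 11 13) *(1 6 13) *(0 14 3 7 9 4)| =9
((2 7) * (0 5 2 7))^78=(7)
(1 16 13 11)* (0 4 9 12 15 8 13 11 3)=[4, 16, 2, 0, 9, 5, 6, 7, 13, 12, 10, 1, 15, 3, 14, 8, 11]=(0 4 9 12 15 8 13 3)(1 16 11)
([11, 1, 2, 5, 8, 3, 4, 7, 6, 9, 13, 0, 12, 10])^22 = (13)(4 8 6)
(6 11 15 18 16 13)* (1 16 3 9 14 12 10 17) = (1 16 13 6 11 15 18 3 9 14 12 10 17) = [0, 16, 2, 9, 4, 5, 11, 7, 8, 14, 17, 15, 10, 6, 12, 18, 13, 1, 3]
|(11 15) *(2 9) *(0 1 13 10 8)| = |(0 1 13 10 8)(2 9)(11 15)| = 10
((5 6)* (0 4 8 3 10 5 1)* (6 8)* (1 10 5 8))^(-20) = (0 8)(1 10)(3 4)(5 6)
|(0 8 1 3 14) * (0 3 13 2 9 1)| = |(0 8)(1 13 2 9)(3 14)| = 4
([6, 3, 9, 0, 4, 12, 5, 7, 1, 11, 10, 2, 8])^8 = (0 6 5 12 8 1 3)(2 11 9)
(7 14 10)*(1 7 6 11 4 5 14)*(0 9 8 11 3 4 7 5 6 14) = [9, 5, 2, 4, 6, 0, 3, 1, 11, 8, 14, 7, 12, 13, 10] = (0 9 8 11 7 1 5)(3 4 6)(10 14)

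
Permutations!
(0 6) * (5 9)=[6, 1, 2, 3, 4, 9, 0, 7, 8, 5]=(0 6)(5 9)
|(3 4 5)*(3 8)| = |(3 4 5 8)| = 4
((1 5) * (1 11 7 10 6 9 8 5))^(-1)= ((5 11 7 10 6 9 8))^(-1)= (5 8 9 6 10 7 11)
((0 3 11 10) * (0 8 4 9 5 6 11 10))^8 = ((0 3 10 8 4 9 5 6 11))^8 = (0 11 6 5 9 4 8 10 3)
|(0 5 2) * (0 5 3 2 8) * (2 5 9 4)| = 12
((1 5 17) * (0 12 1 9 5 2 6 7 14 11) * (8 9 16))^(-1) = (0 11 14 7 6 2 1 12)(5 9 8 16 17)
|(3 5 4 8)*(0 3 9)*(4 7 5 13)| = |(0 3 13 4 8 9)(5 7)| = 6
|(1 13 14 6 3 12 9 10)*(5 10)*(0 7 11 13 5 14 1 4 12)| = 13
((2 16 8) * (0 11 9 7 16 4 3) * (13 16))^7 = (0 2 13 11 4 16 9 3 8 7)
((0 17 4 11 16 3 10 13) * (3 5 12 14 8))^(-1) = (0 13 10 3 8 14 12 5 16 11 4 17) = ((0 17 4 11 16 5 12 14 8 3 10 13))^(-1)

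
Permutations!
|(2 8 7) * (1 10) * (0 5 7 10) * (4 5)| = 8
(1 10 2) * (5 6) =(1 10 2)(5 6) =[0, 10, 1, 3, 4, 6, 5, 7, 8, 9, 2]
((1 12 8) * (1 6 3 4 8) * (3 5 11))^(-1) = ((1 12)(3 4 8 6 5 11))^(-1) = (1 12)(3 11 5 6 8 4)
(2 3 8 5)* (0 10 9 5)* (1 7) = (0 10 9 5 2 3 8)(1 7) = [10, 7, 3, 8, 4, 2, 6, 1, 0, 5, 9]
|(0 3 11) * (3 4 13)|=5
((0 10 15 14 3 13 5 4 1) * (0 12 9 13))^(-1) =(0 3 14 15 10)(1 4 5 13 9 12)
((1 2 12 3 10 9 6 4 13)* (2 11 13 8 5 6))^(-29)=((1 11 13)(2 12 3 10 9)(4 8 5 6))^(-29)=(1 11 13)(2 12 3 10 9)(4 6 5 8)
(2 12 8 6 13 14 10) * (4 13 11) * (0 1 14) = (0 1 14 10 2 12 8 6 11 4 13) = [1, 14, 12, 3, 13, 5, 11, 7, 6, 9, 2, 4, 8, 0, 10]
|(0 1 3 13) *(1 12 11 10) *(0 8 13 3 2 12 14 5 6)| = 20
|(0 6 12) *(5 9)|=|(0 6 12)(5 9)|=6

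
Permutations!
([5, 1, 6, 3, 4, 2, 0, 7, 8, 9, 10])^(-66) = (10)(0 2)(5 6)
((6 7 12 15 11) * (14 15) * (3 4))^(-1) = ((3 4)(6 7 12 14 15 11))^(-1) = (3 4)(6 11 15 14 12 7)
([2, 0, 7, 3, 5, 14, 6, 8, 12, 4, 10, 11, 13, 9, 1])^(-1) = (0 1 14 5 4 9 13 12 8 7 2)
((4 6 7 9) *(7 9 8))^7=((4 6 9)(7 8))^7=(4 6 9)(7 8)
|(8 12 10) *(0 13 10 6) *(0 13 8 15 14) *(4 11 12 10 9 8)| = 11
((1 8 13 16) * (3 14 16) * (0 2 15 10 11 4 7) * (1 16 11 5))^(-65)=(16)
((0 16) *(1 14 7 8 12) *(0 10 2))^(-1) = (0 2 10 16)(1 12 8 7 14)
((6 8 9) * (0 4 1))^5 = ((0 4 1)(6 8 9))^5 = (0 1 4)(6 9 8)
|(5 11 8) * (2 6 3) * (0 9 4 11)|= 6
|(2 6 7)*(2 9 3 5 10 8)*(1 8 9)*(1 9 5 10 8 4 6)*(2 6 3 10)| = 12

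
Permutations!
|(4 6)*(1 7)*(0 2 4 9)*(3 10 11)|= 30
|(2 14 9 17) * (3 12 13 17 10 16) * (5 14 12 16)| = 4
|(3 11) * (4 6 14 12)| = |(3 11)(4 6 14 12)| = 4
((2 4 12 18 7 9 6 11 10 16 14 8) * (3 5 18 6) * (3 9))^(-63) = (3 5 18 7)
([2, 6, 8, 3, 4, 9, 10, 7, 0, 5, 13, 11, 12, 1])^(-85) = (0 8 2)(1 13 10 6)(5 9)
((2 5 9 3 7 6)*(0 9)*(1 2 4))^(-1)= ((0 9 3 7 6 4 1 2 5))^(-1)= (0 5 2 1 4 6 7 3 9)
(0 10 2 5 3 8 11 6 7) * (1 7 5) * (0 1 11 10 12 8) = (0 12 8 10 2 11 6 5 3)(1 7) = [12, 7, 11, 0, 4, 3, 5, 1, 10, 9, 2, 6, 8]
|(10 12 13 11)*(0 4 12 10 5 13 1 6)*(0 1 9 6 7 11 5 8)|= |(0 4 12 9 6 1 7 11 8)(5 13)|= 18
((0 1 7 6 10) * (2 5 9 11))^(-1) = ((0 1 7 6 10)(2 5 9 11))^(-1) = (0 10 6 7 1)(2 11 9 5)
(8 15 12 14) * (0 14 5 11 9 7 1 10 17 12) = (0 14 8 15)(1 10 17 12 5 11 9 7) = [14, 10, 2, 3, 4, 11, 6, 1, 15, 7, 17, 9, 5, 13, 8, 0, 16, 12]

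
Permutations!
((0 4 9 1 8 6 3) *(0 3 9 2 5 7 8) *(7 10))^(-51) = (0 1 9 6 8 7 10 5 2 4)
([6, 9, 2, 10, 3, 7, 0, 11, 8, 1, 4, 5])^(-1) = [6, 9, 2, 4, 10, 11, 0, 5, 8, 1, 3, 7]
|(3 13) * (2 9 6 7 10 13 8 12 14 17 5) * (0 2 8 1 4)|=|(0 2 9 6 7 10 13 3 1 4)(5 8 12 14 17)|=10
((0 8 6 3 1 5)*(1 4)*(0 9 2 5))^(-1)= (0 1 4 3 6 8)(2 9 5)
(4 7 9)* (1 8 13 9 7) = (1 8 13 9 4) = [0, 8, 2, 3, 1, 5, 6, 7, 13, 4, 10, 11, 12, 9]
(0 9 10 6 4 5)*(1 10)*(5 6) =(0 9 1 10 5)(4 6) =[9, 10, 2, 3, 6, 0, 4, 7, 8, 1, 5]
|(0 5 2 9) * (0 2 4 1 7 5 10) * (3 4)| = 10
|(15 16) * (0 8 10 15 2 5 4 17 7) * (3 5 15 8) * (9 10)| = 6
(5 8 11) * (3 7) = (3 7)(5 8 11) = [0, 1, 2, 7, 4, 8, 6, 3, 11, 9, 10, 5]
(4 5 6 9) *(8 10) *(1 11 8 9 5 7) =(1 11 8 10 9 4 7)(5 6) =[0, 11, 2, 3, 7, 6, 5, 1, 10, 4, 9, 8]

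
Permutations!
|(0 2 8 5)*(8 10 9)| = 6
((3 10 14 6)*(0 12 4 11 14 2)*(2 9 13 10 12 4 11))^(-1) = ((0 4 2)(3 12 11 14 6)(9 13 10))^(-1) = (0 2 4)(3 6 14 11 12)(9 10 13)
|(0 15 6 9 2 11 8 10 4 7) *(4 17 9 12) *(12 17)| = 12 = |(0 15 6 17 9 2 11 8 10 12 4 7)|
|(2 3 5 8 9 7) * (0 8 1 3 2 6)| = |(0 8 9 7 6)(1 3 5)| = 15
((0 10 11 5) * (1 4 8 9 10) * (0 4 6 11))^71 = (0 10 9 8 4 5 11 6 1)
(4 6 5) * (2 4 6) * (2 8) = [0, 1, 4, 3, 8, 6, 5, 7, 2] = (2 4 8)(5 6)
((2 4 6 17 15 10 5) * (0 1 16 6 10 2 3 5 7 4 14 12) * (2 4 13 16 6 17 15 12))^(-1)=(0 12 17 16 13 7 10 4 15 6 1)(2 14)(3 5)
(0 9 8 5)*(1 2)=(0 9 8 5)(1 2)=[9, 2, 1, 3, 4, 0, 6, 7, 5, 8]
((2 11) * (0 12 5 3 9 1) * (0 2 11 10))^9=((0 12 5 3 9 1 2 10))^9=(0 12 5 3 9 1 2 10)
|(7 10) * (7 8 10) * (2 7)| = 2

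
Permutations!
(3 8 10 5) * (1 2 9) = (1 2 9)(3 8 10 5) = [0, 2, 9, 8, 4, 3, 6, 7, 10, 1, 5]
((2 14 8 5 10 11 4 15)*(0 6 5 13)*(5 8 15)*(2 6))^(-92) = ((0 2 14 15 6 8 13)(4 5 10 11))^(-92) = (0 13 8 6 15 14 2)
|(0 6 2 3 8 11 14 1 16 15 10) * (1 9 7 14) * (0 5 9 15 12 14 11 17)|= |(0 6 2 3 8 17)(1 16 12 14 15 10 5 9 7 11)|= 30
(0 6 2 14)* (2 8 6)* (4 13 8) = (0 2 14)(4 13 8 6) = [2, 1, 14, 3, 13, 5, 4, 7, 6, 9, 10, 11, 12, 8, 0]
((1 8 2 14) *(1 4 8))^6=(2 4)(8 14)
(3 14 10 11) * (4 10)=(3 14 4 10 11)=[0, 1, 2, 14, 10, 5, 6, 7, 8, 9, 11, 3, 12, 13, 4]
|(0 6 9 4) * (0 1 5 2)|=|(0 6 9 4 1 5 2)|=7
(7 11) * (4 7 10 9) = (4 7 11 10 9) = [0, 1, 2, 3, 7, 5, 6, 11, 8, 4, 9, 10]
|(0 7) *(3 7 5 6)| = |(0 5 6 3 7)| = 5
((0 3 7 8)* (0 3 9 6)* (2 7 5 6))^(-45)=((0 9 2 7 8 3 5 6))^(-45)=(0 7 5 9 8 6 2 3)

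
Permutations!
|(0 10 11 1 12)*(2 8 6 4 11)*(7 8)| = |(0 10 2 7 8 6 4 11 1 12)| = 10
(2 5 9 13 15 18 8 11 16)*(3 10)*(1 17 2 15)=(1 17 2 5 9 13)(3 10)(8 11 16 15 18)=[0, 17, 5, 10, 4, 9, 6, 7, 11, 13, 3, 16, 12, 1, 14, 18, 15, 2, 8]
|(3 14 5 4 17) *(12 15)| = 10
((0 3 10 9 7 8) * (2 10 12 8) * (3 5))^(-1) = (0 8 12 3 5)(2 7 9 10) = ((0 5 3 12 8)(2 10 9 7))^(-1)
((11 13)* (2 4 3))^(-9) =(11 13)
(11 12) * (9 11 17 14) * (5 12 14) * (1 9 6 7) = (1 9 11 14 6 7)(5 12 17) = [0, 9, 2, 3, 4, 12, 7, 1, 8, 11, 10, 14, 17, 13, 6, 15, 16, 5]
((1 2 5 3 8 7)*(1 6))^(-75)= (1 5 8 6 2 3 7)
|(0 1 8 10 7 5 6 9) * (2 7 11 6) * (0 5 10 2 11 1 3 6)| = 30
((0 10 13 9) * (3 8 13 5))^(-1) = ((0 10 5 3 8 13 9))^(-1) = (0 9 13 8 3 5 10)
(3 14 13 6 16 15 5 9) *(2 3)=(2 3 14 13 6 16 15 5 9)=[0, 1, 3, 14, 4, 9, 16, 7, 8, 2, 10, 11, 12, 6, 13, 5, 15]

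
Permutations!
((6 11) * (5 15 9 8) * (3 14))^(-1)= ((3 14)(5 15 9 8)(6 11))^(-1)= (3 14)(5 8 9 15)(6 11)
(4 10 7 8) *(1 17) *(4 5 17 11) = [0, 11, 2, 3, 10, 17, 6, 8, 5, 9, 7, 4, 12, 13, 14, 15, 16, 1] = (1 11 4 10 7 8 5 17)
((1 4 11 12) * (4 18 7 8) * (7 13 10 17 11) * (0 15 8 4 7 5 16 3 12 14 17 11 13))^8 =(0 12 5 8 18 3 4 15 1 16 7)(10 17 11 13 14)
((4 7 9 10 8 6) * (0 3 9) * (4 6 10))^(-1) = (0 7 4 9 3)(8 10)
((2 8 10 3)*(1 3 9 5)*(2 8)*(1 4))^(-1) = (1 4 5 9 10 8 3)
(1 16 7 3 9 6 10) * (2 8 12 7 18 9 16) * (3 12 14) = (1 2 8 14 3 16 18 9 6 10)(7 12) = [0, 2, 8, 16, 4, 5, 10, 12, 14, 6, 1, 11, 7, 13, 3, 15, 18, 17, 9]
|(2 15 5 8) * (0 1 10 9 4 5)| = 9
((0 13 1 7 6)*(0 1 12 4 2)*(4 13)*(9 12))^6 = (13)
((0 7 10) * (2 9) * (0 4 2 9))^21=(0 7 10 4 2)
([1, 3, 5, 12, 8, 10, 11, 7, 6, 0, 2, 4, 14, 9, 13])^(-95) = (0 12 9 3 13 1 14)(2 5 10)(4 8 6 11)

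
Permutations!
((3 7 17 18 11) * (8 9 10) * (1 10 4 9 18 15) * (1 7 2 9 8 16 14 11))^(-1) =(1 18 8 4 9 2 3 11 14 16 10)(7 15 17)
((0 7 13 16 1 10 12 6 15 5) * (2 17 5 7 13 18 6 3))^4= (18)(0 10 17 16 3)(1 2 13 12 5)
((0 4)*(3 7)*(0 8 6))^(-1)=((0 4 8 6)(3 7))^(-1)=(0 6 8 4)(3 7)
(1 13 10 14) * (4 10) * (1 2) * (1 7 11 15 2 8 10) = (1 13 4)(2 7 11 15)(8 10 14) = [0, 13, 7, 3, 1, 5, 6, 11, 10, 9, 14, 15, 12, 4, 8, 2]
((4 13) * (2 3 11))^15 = (4 13)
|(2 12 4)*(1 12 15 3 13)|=7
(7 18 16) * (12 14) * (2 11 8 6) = (2 11 8 6)(7 18 16)(12 14) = [0, 1, 11, 3, 4, 5, 2, 18, 6, 9, 10, 8, 14, 13, 12, 15, 7, 17, 16]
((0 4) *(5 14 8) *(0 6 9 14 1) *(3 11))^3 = ((0 4 6 9 14 8 5 1)(3 11))^3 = (0 9 5 4 14 1 6 8)(3 11)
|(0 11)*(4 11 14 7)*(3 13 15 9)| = 20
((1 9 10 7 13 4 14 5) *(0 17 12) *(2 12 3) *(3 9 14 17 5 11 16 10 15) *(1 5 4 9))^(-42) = (0 1 16 13 3)(2 4 14 10 9)(7 15 12 17 11)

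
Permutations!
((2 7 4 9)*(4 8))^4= ((2 7 8 4 9))^4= (2 9 4 8 7)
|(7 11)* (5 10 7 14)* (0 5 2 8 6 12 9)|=|(0 5 10 7 11 14 2 8 6 12 9)|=11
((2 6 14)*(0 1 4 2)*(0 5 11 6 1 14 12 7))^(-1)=(0 7 12 6 11 5 14)(1 2 4)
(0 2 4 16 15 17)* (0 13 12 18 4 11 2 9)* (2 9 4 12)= [4, 1, 11, 3, 16, 5, 6, 7, 8, 0, 10, 9, 18, 2, 14, 17, 15, 13, 12]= (0 4 16 15 17 13 2 11 9)(12 18)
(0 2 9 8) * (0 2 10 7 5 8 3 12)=(0 10 7 5 8 2 9 3 12)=[10, 1, 9, 12, 4, 8, 6, 5, 2, 3, 7, 11, 0]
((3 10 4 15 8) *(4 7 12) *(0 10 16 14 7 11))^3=(3 7 15 16 12 8 14 4)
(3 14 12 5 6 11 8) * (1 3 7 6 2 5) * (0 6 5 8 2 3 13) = [6, 13, 8, 14, 4, 3, 11, 5, 7, 9, 10, 2, 1, 0, 12] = (0 6 11 2 8 7 5 3 14 12 1 13)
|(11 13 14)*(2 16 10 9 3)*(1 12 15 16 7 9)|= |(1 12 15 16 10)(2 7 9 3)(11 13 14)|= 60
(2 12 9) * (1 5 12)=(1 5 12 9 2)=[0, 5, 1, 3, 4, 12, 6, 7, 8, 2, 10, 11, 9]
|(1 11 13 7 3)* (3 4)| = 6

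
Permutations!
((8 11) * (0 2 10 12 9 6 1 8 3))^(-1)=(0 3 11 8 1 6 9 12 10 2)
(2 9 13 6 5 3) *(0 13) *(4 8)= (0 13 6 5 3 2 9)(4 8)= [13, 1, 9, 2, 8, 3, 5, 7, 4, 0, 10, 11, 12, 6]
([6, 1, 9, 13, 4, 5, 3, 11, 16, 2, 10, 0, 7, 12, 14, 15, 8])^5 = [7, 1, 9, 0, 4, 5, 11, 13, 16, 2, 10, 12, 3, 6, 14, 15, 8]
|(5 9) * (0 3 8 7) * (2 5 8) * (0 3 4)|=6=|(0 4)(2 5 9 8 7 3)|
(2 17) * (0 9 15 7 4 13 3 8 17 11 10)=(0 9 15 7 4 13 3 8 17 2 11 10)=[9, 1, 11, 8, 13, 5, 6, 4, 17, 15, 0, 10, 12, 3, 14, 7, 16, 2]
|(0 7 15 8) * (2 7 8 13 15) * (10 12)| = 2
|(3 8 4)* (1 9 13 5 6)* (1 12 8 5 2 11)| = 30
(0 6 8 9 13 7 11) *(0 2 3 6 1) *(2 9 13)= (0 1)(2 3 6 8 13 7 11 9)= [1, 0, 3, 6, 4, 5, 8, 11, 13, 2, 10, 9, 12, 7]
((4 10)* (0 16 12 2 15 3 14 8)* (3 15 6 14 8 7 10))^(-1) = ((0 16 12 2 6 14 7 10 4 3 8))^(-1) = (0 8 3 4 10 7 14 6 2 12 16)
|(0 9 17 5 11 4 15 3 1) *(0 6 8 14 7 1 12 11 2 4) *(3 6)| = 15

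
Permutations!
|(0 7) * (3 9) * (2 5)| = 2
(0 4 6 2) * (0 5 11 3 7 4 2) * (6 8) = (0 2 5 11 3 7 4 8 6) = [2, 1, 5, 7, 8, 11, 0, 4, 6, 9, 10, 3]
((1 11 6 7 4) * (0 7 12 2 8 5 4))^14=(1 5 2 6)(4 8 12 11)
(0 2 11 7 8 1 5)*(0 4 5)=(0 2 11 7 8 1)(4 5)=[2, 0, 11, 3, 5, 4, 6, 8, 1, 9, 10, 7]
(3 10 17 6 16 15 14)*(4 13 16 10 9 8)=(3 9 8 4 13 16 15 14)(6 10 17)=[0, 1, 2, 9, 13, 5, 10, 7, 4, 8, 17, 11, 12, 16, 3, 14, 15, 6]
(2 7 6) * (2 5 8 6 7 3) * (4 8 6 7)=[0, 1, 3, 2, 8, 6, 5, 4, 7]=(2 3)(4 8 7)(5 6)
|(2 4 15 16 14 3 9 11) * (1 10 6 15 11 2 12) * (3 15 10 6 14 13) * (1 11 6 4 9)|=|(1 4 6 10 14 15 16 13 3)(2 9)(11 12)|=18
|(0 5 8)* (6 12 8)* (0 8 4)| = 5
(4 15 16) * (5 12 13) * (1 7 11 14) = [0, 7, 2, 3, 15, 12, 6, 11, 8, 9, 10, 14, 13, 5, 1, 16, 4] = (1 7 11 14)(4 15 16)(5 12 13)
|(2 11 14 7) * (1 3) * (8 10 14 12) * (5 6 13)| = 42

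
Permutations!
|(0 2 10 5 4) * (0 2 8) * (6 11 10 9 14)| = 8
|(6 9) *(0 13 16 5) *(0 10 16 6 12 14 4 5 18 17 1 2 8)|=|(0 13 6 9 12 14 4 5 10 16 18 17 1 2 8)|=15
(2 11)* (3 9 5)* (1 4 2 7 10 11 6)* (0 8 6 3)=(0 8 6 1 4 2 3 9 5)(7 10 11)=[8, 4, 3, 9, 2, 0, 1, 10, 6, 5, 11, 7]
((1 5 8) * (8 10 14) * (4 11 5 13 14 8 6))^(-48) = ((1 13 14 6 4 11 5 10 8))^(-48) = (1 5 6)(4 13 10)(8 11 14)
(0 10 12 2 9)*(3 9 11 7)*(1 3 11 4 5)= (0 10 12 2 4 5 1 3 9)(7 11)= [10, 3, 4, 9, 5, 1, 6, 11, 8, 0, 12, 7, 2]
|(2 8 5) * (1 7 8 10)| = |(1 7 8 5 2 10)| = 6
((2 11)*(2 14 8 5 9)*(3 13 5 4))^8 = ((2 11 14 8 4 3 13 5 9))^8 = (2 9 5 13 3 4 8 14 11)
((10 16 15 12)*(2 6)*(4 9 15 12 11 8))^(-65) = (2 6)(10 16 12)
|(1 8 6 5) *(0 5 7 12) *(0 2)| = |(0 5 1 8 6 7 12 2)| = 8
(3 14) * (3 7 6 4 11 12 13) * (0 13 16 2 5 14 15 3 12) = (0 13 12 16 2 5 14 7 6 4 11)(3 15) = [13, 1, 5, 15, 11, 14, 4, 6, 8, 9, 10, 0, 16, 12, 7, 3, 2]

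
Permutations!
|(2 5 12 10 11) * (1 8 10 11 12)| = 7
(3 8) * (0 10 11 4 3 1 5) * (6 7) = (0 10 11 4 3 8 1 5)(6 7) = [10, 5, 2, 8, 3, 0, 7, 6, 1, 9, 11, 4]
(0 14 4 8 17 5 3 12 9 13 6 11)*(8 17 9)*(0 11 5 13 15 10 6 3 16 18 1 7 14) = (1 7 14 4 17 13 3 12 8 9 15 10 6 5 16 18) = [0, 7, 2, 12, 17, 16, 5, 14, 9, 15, 6, 11, 8, 3, 4, 10, 18, 13, 1]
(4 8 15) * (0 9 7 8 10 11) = (0 9 7 8 15 4 10 11) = [9, 1, 2, 3, 10, 5, 6, 8, 15, 7, 11, 0, 12, 13, 14, 4]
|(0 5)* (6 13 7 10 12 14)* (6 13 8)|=10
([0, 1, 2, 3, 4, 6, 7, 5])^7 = (5 6 7)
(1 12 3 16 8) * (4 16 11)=(1 12 3 11 4 16 8)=[0, 12, 2, 11, 16, 5, 6, 7, 1, 9, 10, 4, 3, 13, 14, 15, 8]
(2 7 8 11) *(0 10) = [10, 1, 7, 3, 4, 5, 6, 8, 11, 9, 0, 2] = (0 10)(2 7 8 11)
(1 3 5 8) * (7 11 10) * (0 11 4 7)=(0 11 10)(1 3 5 8)(4 7)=[11, 3, 2, 5, 7, 8, 6, 4, 1, 9, 0, 10]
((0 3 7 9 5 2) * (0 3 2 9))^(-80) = (9)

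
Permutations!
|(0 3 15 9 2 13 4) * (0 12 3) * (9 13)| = 10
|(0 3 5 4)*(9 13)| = |(0 3 5 4)(9 13)| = 4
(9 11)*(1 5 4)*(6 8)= [0, 5, 2, 3, 1, 4, 8, 7, 6, 11, 10, 9]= (1 5 4)(6 8)(9 11)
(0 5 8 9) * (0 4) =[5, 1, 2, 3, 0, 8, 6, 7, 9, 4] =(0 5 8 9 4)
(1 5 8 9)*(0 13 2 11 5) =(0 13 2 11 5 8 9 1) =[13, 0, 11, 3, 4, 8, 6, 7, 9, 1, 10, 5, 12, 2]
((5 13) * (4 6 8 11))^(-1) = (4 11 8 6)(5 13)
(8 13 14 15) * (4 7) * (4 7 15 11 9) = (4 15 8 13 14 11 9) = [0, 1, 2, 3, 15, 5, 6, 7, 13, 4, 10, 9, 12, 14, 11, 8]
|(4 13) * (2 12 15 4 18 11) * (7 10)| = |(2 12 15 4 13 18 11)(7 10)| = 14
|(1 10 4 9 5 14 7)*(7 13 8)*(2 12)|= 18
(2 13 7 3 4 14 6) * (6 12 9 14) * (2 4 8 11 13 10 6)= (2 10 6 4)(3 8 11 13 7)(9 14 12)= [0, 1, 10, 8, 2, 5, 4, 3, 11, 14, 6, 13, 9, 7, 12]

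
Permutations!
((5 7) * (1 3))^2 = (7)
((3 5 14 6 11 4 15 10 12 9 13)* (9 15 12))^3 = ((3 5 14 6 11 4 12 15 10 9 13))^3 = (3 6 12 9 5 11 15 13 14 4 10)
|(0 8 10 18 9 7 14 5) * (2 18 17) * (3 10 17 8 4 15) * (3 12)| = |(0 4 15 12 3 10 8 17 2 18 9 7 14 5)| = 14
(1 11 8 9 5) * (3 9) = (1 11 8 3 9 5) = [0, 11, 2, 9, 4, 1, 6, 7, 3, 5, 10, 8]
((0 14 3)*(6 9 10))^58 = ((0 14 3)(6 9 10))^58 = (0 14 3)(6 9 10)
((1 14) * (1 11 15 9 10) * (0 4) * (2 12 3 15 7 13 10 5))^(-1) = ((0 4)(1 14 11 7 13 10)(2 12 3 15 9 5))^(-1) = (0 4)(1 10 13 7 11 14)(2 5 9 15 3 12)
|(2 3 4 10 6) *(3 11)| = |(2 11 3 4 10 6)| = 6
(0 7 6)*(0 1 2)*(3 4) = (0 7 6 1 2)(3 4) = [7, 2, 0, 4, 3, 5, 1, 6]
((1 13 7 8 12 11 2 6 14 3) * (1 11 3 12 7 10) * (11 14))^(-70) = ((1 13 10)(2 6 11)(3 14 12)(7 8))^(-70) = (1 10 13)(2 11 6)(3 12 14)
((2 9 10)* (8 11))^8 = ((2 9 10)(8 11))^8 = (11)(2 10 9)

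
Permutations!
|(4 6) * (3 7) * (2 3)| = |(2 3 7)(4 6)| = 6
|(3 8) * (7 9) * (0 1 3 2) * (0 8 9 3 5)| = |(0 1 5)(2 8)(3 9 7)| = 6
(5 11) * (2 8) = (2 8)(5 11) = [0, 1, 8, 3, 4, 11, 6, 7, 2, 9, 10, 5]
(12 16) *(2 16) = (2 16 12) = [0, 1, 16, 3, 4, 5, 6, 7, 8, 9, 10, 11, 2, 13, 14, 15, 12]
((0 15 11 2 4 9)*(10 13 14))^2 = (0 11 4)(2 9 15)(10 14 13)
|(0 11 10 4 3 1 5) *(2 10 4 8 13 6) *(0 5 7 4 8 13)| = |(0 11 8)(1 7 4 3)(2 10 13 6)| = 12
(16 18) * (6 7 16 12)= (6 7 16 18 12)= [0, 1, 2, 3, 4, 5, 7, 16, 8, 9, 10, 11, 6, 13, 14, 15, 18, 17, 12]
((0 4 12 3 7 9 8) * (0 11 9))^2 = ((0 4 12 3 7)(8 11 9))^2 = (0 12 7 4 3)(8 9 11)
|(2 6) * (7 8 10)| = |(2 6)(7 8 10)| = 6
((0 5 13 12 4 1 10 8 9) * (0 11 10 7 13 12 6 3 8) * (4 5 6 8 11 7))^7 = (0 3 10 6 11)(1 4)(5 12)(7 9 8 13)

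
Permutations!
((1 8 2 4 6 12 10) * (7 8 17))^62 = ((1 17 7 8 2 4 6 12 10))^62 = (1 10 12 6 4 2 8 7 17)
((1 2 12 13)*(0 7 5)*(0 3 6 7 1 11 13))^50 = ((0 1 2 12)(3 6 7 5)(11 13))^50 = (13)(0 2)(1 12)(3 7)(5 6)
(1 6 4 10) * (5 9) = (1 6 4 10)(5 9) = [0, 6, 2, 3, 10, 9, 4, 7, 8, 5, 1]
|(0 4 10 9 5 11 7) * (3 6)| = 14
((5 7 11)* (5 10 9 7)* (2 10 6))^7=((2 10 9 7 11 6))^7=(2 10 9 7 11 6)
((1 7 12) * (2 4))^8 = ((1 7 12)(2 4))^8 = (1 12 7)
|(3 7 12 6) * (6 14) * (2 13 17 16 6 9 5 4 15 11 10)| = |(2 13 17 16 6 3 7 12 14 9 5 4 15 11 10)| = 15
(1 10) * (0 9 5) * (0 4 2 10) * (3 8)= (0 9 5 4 2 10 1)(3 8)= [9, 0, 10, 8, 2, 4, 6, 7, 3, 5, 1]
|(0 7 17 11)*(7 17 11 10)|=|(0 17 10 7 11)|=5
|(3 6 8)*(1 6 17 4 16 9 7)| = |(1 6 8 3 17 4 16 9 7)| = 9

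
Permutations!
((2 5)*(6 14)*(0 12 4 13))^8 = ((0 12 4 13)(2 5)(6 14))^8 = (14)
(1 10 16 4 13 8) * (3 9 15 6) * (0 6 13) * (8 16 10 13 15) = (0 6 3 9 8 1 13 16 4) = [6, 13, 2, 9, 0, 5, 3, 7, 1, 8, 10, 11, 12, 16, 14, 15, 4]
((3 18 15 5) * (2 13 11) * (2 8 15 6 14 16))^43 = (2 16 14 6 18 3 5 15 8 11 13)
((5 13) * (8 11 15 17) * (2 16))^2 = ((2 16)(5 13)(8 11 15 17))^2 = (8 15)(11 17)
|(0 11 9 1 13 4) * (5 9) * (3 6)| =|(0 11 5 9 1 13 4)(3 6)| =14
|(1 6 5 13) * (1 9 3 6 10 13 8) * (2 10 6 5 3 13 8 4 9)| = 10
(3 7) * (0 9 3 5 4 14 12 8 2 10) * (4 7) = (0 9 3 4 14 12 8 2 10)(5 7) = [9, 1, 10, 4, 14, 7, 6, 5, 2, 3, 0, 11, 8, 13, 12]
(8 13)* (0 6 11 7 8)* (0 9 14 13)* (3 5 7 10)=(0 6 11 10 3 5 7 8)(9 14 13)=[6, 1, 2, 5, 4, 7, 11, 8, 0, 14, 3, 10, 12, 9, 13]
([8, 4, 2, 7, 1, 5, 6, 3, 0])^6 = (8)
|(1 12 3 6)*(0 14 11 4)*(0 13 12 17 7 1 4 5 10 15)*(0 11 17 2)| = 60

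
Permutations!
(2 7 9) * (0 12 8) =[12, 1, 7, 3, 4, 5, 6, 9, 0, 2, 10, 11, 8] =(0 12 8)(2 7 9)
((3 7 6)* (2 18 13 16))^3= (2 16 13 18)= ((2 18 13 16)(3 7 6))^3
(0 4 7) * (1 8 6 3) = (0 4 7)(1 8 6 3) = [4, 8, 2, 1, 7, 5, 3, 0, 6]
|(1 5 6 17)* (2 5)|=|(1 2 5 6 17)|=5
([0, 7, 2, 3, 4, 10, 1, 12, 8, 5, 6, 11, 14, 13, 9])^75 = [0, 14, 2, 3, 4, 1, 12, 9, 8, 6, 7, 11, 5, 13, 10]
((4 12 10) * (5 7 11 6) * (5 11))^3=((4 12 10)(5 7)(6 11))^3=(12)(5 7)(6 11)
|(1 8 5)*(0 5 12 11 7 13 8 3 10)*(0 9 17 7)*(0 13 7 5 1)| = |(0 1 3 10 9 17 5)(8 12 11 13)| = 28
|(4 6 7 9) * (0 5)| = |(0 5)(4 6 7 9)| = 4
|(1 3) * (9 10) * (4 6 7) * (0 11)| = 6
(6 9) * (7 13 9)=[0, 1, 2, 3, 4, 5, 7, 13, 8, 6, 10, 11, 12, 9]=(6 7 13 9)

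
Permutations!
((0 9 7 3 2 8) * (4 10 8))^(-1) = (0 8 10 4 2 3 7 9)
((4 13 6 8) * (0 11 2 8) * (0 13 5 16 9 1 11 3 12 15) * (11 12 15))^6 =(1 5 2)(4 11 9)(8 12 16)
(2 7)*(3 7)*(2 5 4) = (2 3 7 5 4) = [0, 1, 3, 7, 2, 4, 6, 5]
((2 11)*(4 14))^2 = (14)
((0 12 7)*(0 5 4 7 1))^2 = (0 1 12)(4 5 7)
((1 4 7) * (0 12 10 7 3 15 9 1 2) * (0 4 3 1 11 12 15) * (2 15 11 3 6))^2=(0 12 7 9)(1 2)(3 11 10 15)(4 6)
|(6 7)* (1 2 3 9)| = |(1 2 3 9)(6 7)| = 4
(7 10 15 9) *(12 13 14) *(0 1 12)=(0 1 12 13 14)(7 10 15 9)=[1, 12, 2, 3, 4, 5, 6, 10, 8, 7, 15, 11, 13, 14, 0, 9]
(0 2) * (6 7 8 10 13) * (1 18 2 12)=[12, 18, 0, 3, 4, 5, 7, 8, 10, 9, 13, 11, 1, 6, 14, 15, 16, 17, 2]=(0 12 1 18 2)(6 7 8 10 13)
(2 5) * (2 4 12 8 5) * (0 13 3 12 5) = (0 13 3 12 8)(4 5) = [13, 1, 2, 12, 5, 4, 6, 7, 0, 9, 10, 11, 8, 3]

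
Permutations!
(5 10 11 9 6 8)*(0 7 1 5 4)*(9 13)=(0 7 1 5 10 11 13 9 6 8 4)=[7, 5, 2, 3, 0, 10, 8, 1, 4, 6, 11, 13, 12, 9]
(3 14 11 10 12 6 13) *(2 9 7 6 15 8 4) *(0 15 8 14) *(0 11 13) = [15, 1, 9, 11, 2, 5, 0, 6, 4, 7, 12, 10, 8, 3, 13, 14] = (0 15 14 13 3 11 10 12 8 4 2 9 7 6)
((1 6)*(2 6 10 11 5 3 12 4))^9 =((1 10 11 5 3 12 4 2 6))^9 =(12)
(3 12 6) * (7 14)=(3 12 6)(7 14)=[0, 1, 2, 12, 4, 5, 3, 14, 8, 9, 10, 11, 6, 13, 7]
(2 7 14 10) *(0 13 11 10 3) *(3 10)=(0 13 11 3)(2 7 14 10)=[13, 1, 7, 0, 4, 5, 6, 14, 8, 9, 2, 3, 12, 11, 10]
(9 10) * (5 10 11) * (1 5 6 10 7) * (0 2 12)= (0 2 12)(1 5 7)(6 10 9 11)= [2, 5, 12, 3, 4, 7, 10, 1, 8, 11, 9, 6, 0]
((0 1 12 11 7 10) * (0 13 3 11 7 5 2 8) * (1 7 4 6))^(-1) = (0 8 2 5 11 3 13 10 7)(1 6 4 12)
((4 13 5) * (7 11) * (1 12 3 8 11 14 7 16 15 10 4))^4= ((1 12 3 8 11 16 15 10 4 13 5)(7 14))^4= (1 11 4 12 16 13 3 15 5 8 10)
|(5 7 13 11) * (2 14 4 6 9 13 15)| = |(2 14 4 6 9 13 11 5 7 15)| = 10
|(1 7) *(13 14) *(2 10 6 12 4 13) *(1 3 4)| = 10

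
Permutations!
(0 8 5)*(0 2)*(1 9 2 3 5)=(0 8 1 9 2)(3 5)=[8, 9, 0, 5, 4, 3, 6, 7, 1, 2]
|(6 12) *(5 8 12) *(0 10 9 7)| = 4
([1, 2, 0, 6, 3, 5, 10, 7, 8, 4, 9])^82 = (0 1 2)(3 10 4 6 9)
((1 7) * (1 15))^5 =((1 7 15))^5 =(1 15 7)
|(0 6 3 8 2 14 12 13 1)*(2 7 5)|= 11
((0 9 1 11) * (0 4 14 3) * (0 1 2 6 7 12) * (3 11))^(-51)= (14)(0 6)(1 3)(2 12)(7 9)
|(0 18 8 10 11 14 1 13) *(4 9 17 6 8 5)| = |(0 18 5 4 9 17 6 8 10 11 14 1 13)| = 13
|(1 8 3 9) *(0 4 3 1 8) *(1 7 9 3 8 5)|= 7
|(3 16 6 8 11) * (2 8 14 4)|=8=|(2 8 11 3 16 6 14 4)|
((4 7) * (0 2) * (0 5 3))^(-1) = (0 3 5 2)(4 7)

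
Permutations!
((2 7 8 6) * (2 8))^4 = (8)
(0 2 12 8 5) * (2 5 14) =(0 5)(2 12 8 14) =[5, 1, 12, 3, 4, 0, 6, 7, 14, 9, 10, 11, 8, 13, 2]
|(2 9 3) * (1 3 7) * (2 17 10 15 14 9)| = 8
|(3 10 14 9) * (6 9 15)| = |(3 10 14 15 6 9)| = 6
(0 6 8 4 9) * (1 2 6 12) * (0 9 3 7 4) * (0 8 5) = (0 12 1 2 6 5)(3 7 4) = [12, 2, 6, 7, 3, 0, 5, 4, 8, 9, 10, 11, 1]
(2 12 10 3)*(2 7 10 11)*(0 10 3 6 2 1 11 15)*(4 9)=[10, 11, 12, 7, 9, 5, 2, 3, 8, 4, 6, 1, 15, 13, 14, 0]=(0 10 6 2 12 15)(1 11)(3 7)(4 9)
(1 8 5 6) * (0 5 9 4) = (0 5 6 1 8 9 4) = [5, 8, 2, 3, 0, 6, 1, 7, 9, 4]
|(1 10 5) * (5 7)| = |(1 10 7 5)| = 4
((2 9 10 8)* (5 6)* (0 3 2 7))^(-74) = (0 9 7 2 8 3 10)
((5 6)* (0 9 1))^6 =((0 9 1)(5 6))^6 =(9)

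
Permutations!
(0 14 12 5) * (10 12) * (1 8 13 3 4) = (0 14 10 12 5)(1 8 13 3 4) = [14, 8, 2, 4, 1, 0, 6, 7, 13, 9, 12, 11, 5, 3, 10]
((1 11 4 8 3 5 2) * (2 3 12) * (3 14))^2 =(1 4 12)(2 11 8)(3 14 5)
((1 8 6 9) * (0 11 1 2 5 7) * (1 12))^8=((0 11 12 1 8 6 9 2 5 7))^8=(0 5 9 8 12)(1 11 7 2 6)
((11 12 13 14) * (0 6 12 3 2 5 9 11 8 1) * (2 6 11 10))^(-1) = (0 1 8 14 13 12 6 3 11)(2 10 9 5) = ((0 11 3 6 12 13 14 8 1)(2 5 9 10))^(-1)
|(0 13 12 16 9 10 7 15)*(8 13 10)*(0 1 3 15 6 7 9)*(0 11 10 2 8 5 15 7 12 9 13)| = 12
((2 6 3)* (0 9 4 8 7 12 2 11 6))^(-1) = (0 2 12 7 8 4 9)(3 6 11)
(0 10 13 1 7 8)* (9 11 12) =[10, 7, 2, 3, 4, 5, 6, 8, 0, 11, 13, 12, 9, 1] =(0 10 13 1 7 8)(9 11 12)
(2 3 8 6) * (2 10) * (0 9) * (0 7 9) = [0, 1, 3, 8, 4, 5, 10, 9, 6, 7, 2] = (2 3 8 6 10)(7 9)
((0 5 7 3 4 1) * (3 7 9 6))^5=(0 4 6 5 1 3 9)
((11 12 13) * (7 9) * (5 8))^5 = (5 8)(7 9)(11 13 12)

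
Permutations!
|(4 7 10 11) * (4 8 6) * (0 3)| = |(0 3)(4 7 10 11 8 6)| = 6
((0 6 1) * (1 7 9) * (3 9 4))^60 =(0 3 6 9 7 1 4) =((0 6 7 4 3 9 1))^60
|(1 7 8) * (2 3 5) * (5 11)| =12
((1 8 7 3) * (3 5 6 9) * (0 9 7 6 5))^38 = ((0 9 3 1 8 6 7))^38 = (0 1 7 3 6 9 8)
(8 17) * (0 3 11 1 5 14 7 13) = [3, 5, 2, 11, 4, 14, 6, 13, 17, 9, 10, 1, 12, 0, 7, 15, 16, 8] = (0 3 11 1 5 14 7 13)(8 17)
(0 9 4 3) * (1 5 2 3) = (0 9 4 1 5 2 3) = [9, 5, 3, 0, 1, 2, 6, 7, 8, 4]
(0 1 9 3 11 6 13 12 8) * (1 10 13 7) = (0 10 13 12 8)(1 9 3 11 6 7) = [10, 9, 2, 11, 4, 5, 7, 1, 0, 3, 13, 6, 8, 12]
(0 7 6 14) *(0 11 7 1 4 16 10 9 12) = (0 1 4 16 10 9 12)(6 14 11 7) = [1, 4, 2, 3, 16, 5, 14, 6, 8, 12, 9, 7, 0, 13, 11, 15, 10]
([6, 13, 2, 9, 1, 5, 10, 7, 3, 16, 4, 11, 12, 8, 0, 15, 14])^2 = [10, 8, 2, 16, 13, 5, 4, 7, 9, 14, 1, 11, 12, 3, 6, 15, 0]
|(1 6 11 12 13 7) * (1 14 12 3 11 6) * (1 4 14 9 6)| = |(1 4 14 12 13 7 9 6)(3 11)| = 8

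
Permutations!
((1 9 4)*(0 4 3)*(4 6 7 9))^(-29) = ((0 6 7 9 3)(1 4))^(-29) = (0 6 7 9 3)(1 4)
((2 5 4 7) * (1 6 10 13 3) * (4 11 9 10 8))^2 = (1 8 7 5 9 13)(2 11 10 3 6 4)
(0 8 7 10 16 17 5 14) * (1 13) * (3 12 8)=(0 3 12 8 7 10 16 17 5 14)(1 13)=[3, 13, 2, 12, 4, 14, 6, 10, 7, 9, 16, 11, 8, 1, 0, 15, 17, 5]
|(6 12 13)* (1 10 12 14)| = 6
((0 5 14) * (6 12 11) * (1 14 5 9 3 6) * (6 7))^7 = ((0 9 3 7 6 12 11 1 14))^7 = (0 1 12 7 9 14 11 6 3)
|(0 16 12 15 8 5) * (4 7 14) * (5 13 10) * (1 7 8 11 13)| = |(0 16 12 15 11 13 10 5)(1 7 14 4 8)| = 40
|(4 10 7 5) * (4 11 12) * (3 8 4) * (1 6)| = 8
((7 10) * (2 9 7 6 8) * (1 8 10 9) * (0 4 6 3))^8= ((0 4 6 10 3)(1 8 2)(7 9))^8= (0 10 4 3 6)(1 2 8)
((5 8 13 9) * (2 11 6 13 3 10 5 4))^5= ((2 11 6 13 9 4)(3 10 5 8))^5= (2 4 9 13 6 11)(3 10 5 8)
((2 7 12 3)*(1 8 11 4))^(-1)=((1 8 11 4)(2 7 12 3))^(-1)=(1 4 11 8)(2 3 12 7)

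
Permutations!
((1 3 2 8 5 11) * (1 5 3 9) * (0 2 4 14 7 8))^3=((0 2)(1 9)(3 4 14 7 8)(5 11))^3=(0 2)(1 9)(3 7 4 8 14)(5 11)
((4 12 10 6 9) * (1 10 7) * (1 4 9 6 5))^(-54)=(12)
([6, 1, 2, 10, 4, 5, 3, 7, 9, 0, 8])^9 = (0 10)(3 9)(6 8)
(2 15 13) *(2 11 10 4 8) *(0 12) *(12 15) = (0 15 13 11 10 4 8 2 12) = [15, 1, 12, 3, 8, 5, 6, 7, 2, 9, 4, 10, 0, 11, 14, 13]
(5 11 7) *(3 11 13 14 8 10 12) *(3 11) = (5 13 14 8 10 12 11 7) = [0, 1, 2, 3, 4, 13, 6, 5, 10, 9, 12, 7, 11, 14, 8]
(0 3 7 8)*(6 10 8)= [3, 1, 2, 7, 4, 5, 10, 6, 0, 9, 8]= (0 3 7 6 10 8)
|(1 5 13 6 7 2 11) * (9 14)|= 14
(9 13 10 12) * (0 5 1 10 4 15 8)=(0 5 1 10 12 9 13 4 15 8)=[5, 10, 2, 3, 15, 1, 6, 7, 0, 13, 12, 11, 9, 4, 14, 8]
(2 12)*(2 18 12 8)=(2 8)(12 18)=[0, 1, 8, 3, 4, 5, 6, 7, 2, 9, 10, 11, 18, 13, 14, 15, 16, 17, 12]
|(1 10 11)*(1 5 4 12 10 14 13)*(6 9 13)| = 5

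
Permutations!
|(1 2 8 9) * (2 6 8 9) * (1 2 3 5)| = |(1 6 8 3 5)(2 9)| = 10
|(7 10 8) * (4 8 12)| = 5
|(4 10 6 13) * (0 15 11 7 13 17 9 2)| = |(0 15 11 7 13 4 10 6 17 9 2)| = 11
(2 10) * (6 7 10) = (2 6 7 10) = [0, 1, 6, 3, 4, 5, 7, 10, 8, 9, 2]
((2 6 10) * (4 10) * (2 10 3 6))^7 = (10)(3 6 4)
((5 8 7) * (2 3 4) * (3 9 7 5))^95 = ((2 9 7 3 4)(5 8))^95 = (9)(5 8)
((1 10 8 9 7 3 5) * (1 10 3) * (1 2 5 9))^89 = (1 3 9 7 2 5 10 8)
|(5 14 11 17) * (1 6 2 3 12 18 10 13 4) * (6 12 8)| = |(1 12 18 10 13 4)(2 3 8 6)(5 14 11 17)| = 12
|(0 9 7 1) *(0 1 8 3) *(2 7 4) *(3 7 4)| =|(0 9 3)(2 4)(7 8)| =6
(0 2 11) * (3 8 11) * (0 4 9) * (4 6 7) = (0 2 3 8 11 6 7 4 9) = [2, 1, 3, 8, 9, 5, 7, 4, 11, 0, 10, 6]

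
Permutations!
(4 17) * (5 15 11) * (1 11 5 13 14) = (1 11 13 14)(4 17)(5 15) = [0, 11, 2, 3, 17, 15, 6, 7, 8, 9, 10, 13, 12, 14, 1, 5, 16, 4]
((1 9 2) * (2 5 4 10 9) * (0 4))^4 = (0 5 9 10 4)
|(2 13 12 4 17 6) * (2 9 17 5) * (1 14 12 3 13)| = |(1 14 12 4 5 2)(3 13)(6 9 17)| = 6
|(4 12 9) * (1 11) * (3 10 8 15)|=12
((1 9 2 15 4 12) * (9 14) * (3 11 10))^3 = (1 2 12 9 4 14 15)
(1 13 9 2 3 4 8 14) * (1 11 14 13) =[0, 1, 3, 4, 8, 5, 6, 7, 13, 2, 10, 14, 12, 9, 11] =(2 3 4 8 13 9)(11 14)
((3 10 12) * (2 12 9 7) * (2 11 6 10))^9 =(12)(6 11 7 9 10)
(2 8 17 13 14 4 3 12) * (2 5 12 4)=(2 8 17 13 14)(3 4)(5 12)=[0, 1, 8, 4, 3, 12, 6, 7, 17, 9, 10, 11, 5, 14, 2, 15, 16, 13]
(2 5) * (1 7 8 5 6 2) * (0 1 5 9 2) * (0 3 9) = (0 1 7 8)(2 6 3 9) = [1, 7, 6, 9, 4, 5, 3, 8, 0, 2]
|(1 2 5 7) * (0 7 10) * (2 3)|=|(0 7 1 3 2 5 10)|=7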